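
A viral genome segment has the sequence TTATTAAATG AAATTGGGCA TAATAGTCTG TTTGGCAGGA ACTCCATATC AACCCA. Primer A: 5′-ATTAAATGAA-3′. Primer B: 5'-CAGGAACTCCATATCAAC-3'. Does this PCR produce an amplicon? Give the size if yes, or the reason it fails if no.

No product — both primers anneal to the same strand and extend in the same direction.

Primer A (ATTAAATGAA) matches the top strand at positions 3–12 (3' end points downstream).
Primer B (CAGGAACTCCATATCAAC) also matches the top strand directly, at positions 36–53 — its reverse complement GTTGATATGGAGTTCCTG is not present.
Both primers anneal to the bottom strand with 3' ends pointing the same way, so neither can prime synthesis back toward the other.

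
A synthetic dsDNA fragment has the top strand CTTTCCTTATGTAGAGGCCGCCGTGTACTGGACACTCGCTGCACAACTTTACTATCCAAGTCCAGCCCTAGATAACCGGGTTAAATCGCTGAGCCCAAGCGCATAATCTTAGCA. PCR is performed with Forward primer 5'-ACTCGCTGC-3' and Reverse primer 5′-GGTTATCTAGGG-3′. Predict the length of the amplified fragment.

44 bp

The forward primer matches the template at positions 34–42.
Reverse complement of the reverse primer: CCCTAGATAACC. This occurs on the top strand at positions 66–77.
Amplicon spans positions 34–77: 44 bp.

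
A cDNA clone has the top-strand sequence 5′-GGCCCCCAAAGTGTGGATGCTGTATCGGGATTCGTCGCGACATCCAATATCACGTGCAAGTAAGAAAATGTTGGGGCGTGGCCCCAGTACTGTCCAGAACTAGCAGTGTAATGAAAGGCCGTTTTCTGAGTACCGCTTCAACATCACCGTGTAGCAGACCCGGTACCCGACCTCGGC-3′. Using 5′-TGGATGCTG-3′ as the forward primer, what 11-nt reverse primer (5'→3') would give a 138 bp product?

The forward primer binds at positions 14–22, so a 138 bp product ends at position 14 + 138 − 1 = 151.
The reverse primer anneals to the top strand over positions 141–151, i.e. to ACATCACCGTG.
Its sequence written 5'→3' is the reverse complement: CACGGTGATGT.

5'-CACGGTGATGT-3'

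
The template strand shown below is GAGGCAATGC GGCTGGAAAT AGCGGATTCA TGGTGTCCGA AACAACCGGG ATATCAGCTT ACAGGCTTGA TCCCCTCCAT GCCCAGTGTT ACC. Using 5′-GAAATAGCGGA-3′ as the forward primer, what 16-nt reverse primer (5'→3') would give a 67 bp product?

5'-GCATGGAGGGGATCAA-3'

The forward primer binds at positions 16–26, so a 67 bp product ends at position 16 + 67 − 1 = 82.
The reverse primer anneals to the top strand over positions 67–82, i.e. to TTGATCCCCTCCATGC.
Its sequence written 5'→3' is the reverse complement: GCATGGAGGGGATCAA.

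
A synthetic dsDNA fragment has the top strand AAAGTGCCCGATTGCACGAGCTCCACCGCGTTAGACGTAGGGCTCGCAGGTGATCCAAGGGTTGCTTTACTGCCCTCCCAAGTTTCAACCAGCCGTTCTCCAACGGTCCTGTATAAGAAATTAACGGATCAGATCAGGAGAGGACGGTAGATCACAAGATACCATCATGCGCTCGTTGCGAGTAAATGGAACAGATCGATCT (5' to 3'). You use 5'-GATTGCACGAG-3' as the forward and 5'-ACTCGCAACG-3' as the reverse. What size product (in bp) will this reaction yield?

174 bp

Scanning the template, GATTGCACGAG occurs at positions 10–20; this primer anneals to the bottom strand there with its 3' end pointing downstream.
The reverse primer's reverse complement is CGTTGCGAGT, which matches the template at positions 174–183.
Product length = (reverse-primer end) − (forward-primer start) + 1 = 183 − 10 + 1 = 174 bp.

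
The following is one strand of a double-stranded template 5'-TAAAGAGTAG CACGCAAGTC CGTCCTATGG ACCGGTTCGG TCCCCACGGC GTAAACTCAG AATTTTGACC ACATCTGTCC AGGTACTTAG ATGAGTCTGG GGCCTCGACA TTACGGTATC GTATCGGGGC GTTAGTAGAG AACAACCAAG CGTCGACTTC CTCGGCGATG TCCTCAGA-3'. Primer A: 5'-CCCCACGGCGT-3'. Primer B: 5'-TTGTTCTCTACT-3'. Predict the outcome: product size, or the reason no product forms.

Yes — a 104 bp product.

Primer A (CCCCACGGCGT) matches the top strand at positions 42–52; it acts as a forward primer.
Primer B's reverse complement is AGTAGAGAACAA, matching the top strand at positions 134–145; it acts as a reverse primer.
The 3' ends face each other across positions 42–145, giving a 104 bp product.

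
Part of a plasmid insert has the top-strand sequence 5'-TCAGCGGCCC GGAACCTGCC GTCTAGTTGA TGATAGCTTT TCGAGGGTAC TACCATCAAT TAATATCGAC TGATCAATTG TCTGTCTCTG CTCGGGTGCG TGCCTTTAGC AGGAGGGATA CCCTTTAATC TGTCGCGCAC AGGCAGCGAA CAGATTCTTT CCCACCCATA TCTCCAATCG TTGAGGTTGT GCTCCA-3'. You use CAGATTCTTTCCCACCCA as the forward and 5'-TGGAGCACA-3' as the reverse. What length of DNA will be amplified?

46 bp

Forward primer CAGATTCTTTCCCACCCA is found on the top strand at positions 151–168.
The reverse primer's reverse complement is TGTGCTCCA, which matches the template at positions 188–196.
The product runs from position 151 to position 196, so its length is 196 − 151 + 1 = 46 bp.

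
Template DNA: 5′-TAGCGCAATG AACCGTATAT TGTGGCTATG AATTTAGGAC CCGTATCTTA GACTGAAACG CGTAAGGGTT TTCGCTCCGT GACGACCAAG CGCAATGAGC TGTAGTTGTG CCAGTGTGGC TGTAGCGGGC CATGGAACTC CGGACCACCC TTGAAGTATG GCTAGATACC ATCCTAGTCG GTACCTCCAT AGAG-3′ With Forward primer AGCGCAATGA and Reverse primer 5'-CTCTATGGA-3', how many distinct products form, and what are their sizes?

Two products: 193 bp, 106 bp

The forward primer AGCGCAATGA matches the top strand at positions 2–11, 89–98.
The reverse primer's reverse complement is TCCATAGAG, matching at positions 186–194.
Each forward site pairs with the reverse site to give a product ending at position 194: sizes 193, 106 bp.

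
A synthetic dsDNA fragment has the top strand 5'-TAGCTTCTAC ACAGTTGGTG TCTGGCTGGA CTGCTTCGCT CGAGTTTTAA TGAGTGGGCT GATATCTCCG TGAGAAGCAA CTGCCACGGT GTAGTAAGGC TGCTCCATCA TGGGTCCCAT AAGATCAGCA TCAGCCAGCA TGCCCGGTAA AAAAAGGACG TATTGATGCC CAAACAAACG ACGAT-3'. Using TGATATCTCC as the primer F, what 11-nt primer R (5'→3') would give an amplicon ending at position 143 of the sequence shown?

5'-GCATGCTGGCT-3'

The forward primer binds at positions 60–69; the product's 3' end on the top strand is position 143.
The reverse primer anneals to the top strand over positions 133–143, i.e. to AGCCAGCATGC.
Its sequence written 5'→3' is the reverse complement: GCATGCTGGCT.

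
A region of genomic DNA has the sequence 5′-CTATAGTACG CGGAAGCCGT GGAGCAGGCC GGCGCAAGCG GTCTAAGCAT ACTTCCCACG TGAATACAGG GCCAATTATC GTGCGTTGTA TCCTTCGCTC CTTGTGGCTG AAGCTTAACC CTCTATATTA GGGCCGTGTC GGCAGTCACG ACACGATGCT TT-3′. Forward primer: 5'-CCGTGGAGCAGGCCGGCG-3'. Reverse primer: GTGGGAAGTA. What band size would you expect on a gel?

Scanning the template, CCGTGGAGCAGGCCGGCG occurs at positions 17–34; this primer anneals to the bottom strand there with its 3' end pointing downstream.
Taking the reverse complement of GTGGGAAGTA gives TACTTCCCAC, found at positions 50–59 on the template; the primer anneals here to the top strand with its 3' end pointing upstream.
Amplicon spans positions 17–59: 43 bp.

43 bp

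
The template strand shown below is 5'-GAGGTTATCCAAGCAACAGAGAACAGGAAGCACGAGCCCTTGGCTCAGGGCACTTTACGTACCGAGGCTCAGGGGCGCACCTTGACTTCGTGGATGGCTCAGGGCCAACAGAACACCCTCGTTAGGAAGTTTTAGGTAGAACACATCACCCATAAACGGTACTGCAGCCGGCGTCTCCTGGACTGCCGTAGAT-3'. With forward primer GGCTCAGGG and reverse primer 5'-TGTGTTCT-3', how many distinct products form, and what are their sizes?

The forward primer GGCTCAGGG matches the top strand at positions 42–50, 66–74, 96–104.
The reverse primer's reverse complement is AGAACACA, matching at positions 138–145.
Each forward site pairs with the reverse site to give a product ending at position 145: sizes 104, 80, 50 bp.

Three products: 104 bp, 80 bp, 50 bp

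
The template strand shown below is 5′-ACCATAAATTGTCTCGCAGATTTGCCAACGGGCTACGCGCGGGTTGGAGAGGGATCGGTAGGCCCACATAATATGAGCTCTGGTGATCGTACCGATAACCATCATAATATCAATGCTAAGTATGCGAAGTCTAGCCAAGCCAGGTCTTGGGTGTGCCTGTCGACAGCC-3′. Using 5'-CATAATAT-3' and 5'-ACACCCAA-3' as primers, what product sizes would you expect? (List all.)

88 bp, 52 bp

The forward primer CATAATAT matches the top strand at positions 67–74, 103–110.
The reverse primer's reverse complement is TTGGGTGT, matching at positions 147–154.
Each forward site pairs with the reverse site to give a product ending at position 154: sizes 88, 52 bp.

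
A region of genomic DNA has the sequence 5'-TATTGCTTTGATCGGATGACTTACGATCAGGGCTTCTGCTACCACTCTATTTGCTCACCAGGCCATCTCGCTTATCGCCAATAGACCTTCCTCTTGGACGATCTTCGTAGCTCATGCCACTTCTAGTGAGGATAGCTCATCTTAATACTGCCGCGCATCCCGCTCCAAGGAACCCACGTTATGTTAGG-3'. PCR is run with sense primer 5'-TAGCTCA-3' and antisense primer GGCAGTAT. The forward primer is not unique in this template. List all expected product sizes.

The forward primer TAGCTCA matches the top strand at positions 108–114, 133–139.
The reverse primer's reverse complement is ATACTGCC, matching at positions 145–152.
Each forward site pairs with the reverse site to give a product ending at position 152: sizes 45, 20 bp.

45 bp, 20 bp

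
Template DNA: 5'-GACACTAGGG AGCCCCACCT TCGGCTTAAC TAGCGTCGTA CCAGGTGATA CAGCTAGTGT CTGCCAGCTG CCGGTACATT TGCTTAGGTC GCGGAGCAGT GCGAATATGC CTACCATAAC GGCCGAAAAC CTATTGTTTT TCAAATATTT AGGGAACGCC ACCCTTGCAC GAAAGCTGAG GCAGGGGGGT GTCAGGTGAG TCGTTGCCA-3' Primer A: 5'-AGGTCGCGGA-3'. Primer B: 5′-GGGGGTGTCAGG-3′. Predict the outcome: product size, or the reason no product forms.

Primer A (AGGTCGCGGA) matches the top strand at positions 86–95 (3' end points downstream).
Primer B (GGGGGTGTCAGG) also matches the top strand directly, at positions 185–196 — its reverse complement CCTGACACCCCC is not present.
Both primers anneal to the bottom strand with 3' ends pointing the same way, so neither can prime synthesis back toward the other.

No product — both primers anneal to the same strand and extend in the same direction.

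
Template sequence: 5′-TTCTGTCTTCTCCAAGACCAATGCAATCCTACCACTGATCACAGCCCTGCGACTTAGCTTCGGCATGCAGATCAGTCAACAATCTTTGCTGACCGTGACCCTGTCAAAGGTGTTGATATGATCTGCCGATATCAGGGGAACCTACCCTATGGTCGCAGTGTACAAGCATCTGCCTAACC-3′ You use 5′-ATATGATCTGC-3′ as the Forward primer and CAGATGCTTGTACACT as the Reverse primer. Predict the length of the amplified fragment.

57 bp

Forward primer ATATGATCTGC is found on the top strand at positions 116–126.
Reverse complement of the reverse primer: AGTGTACAAGCATCTG. This occurs on the top strand at positions 157–172.
The product runs from position 116 to position 172, so its length is 172 − 116 + 1 = 57 bp.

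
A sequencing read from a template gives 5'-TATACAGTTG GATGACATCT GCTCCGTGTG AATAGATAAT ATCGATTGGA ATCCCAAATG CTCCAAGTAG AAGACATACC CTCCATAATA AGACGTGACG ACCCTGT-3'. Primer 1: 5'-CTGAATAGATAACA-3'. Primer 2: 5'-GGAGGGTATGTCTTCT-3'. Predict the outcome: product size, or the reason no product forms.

No product — primer 1 has no binding site in the template.

Primer 1 (CTGAATAGATAACA) does not match the top strand, and its reverse complement TGTTATCTATTCAG does not match either.
With no annealing site for primer 1, no amplification occurs.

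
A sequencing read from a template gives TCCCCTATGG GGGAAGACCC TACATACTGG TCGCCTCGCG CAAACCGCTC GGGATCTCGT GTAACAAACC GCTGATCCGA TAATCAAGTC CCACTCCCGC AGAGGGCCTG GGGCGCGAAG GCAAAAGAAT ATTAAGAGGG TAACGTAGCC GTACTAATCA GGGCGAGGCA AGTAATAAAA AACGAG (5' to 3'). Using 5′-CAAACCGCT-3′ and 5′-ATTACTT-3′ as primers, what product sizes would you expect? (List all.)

136 bp, 112 bp

The forward primer CAAACCGCT matches the top strand at positions 41–49, 65–73.
The reverse primer's reverse complement is AAGTAAT, matching at positions 170–176.
Each forward site pairs with the reverse site to give a product ending at position 176: sizes 136, 112 bp.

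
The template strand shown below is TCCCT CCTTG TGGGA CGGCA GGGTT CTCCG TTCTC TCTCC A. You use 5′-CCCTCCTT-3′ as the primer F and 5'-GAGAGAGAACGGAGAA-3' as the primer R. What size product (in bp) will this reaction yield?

Scanning the template, CCCTCCTT occurs at positions 2–9; this primer anneals to the bottom strand there with its 3' end pointing downstream.
Taking the reverse complement of GAGAGAGAACGGAGAA gives TTCTCCGTTCTCTCTC, found at positions 24–39 on the template; the primer anneals here to the top strand with its 3' end pointing upstream.
Amplicon spans positions 2–39: 38 bp.

38 bp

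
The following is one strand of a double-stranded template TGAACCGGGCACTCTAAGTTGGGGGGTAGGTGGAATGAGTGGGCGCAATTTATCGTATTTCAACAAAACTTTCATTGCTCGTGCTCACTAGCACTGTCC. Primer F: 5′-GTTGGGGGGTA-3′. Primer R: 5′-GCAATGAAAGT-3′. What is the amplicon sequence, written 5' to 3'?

The forward primer matches the template at positions 18–28.
Reverse complement of the reverse primer: ACTTTCATTGC. This occurs on the top strand at positions 68–78.
The product is the template from position 18 through 78 (61 bp).

5'-GTTGGGGGGTAGGTGGAATGAGTGGGCGCAATTTATCGTATTTCAACAAAACTTTCATTGC-3'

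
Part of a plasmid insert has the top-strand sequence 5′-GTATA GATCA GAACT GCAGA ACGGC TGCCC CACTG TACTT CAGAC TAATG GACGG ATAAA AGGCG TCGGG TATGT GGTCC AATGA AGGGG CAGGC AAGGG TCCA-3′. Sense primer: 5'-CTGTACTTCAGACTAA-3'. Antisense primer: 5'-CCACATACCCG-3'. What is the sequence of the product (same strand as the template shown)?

5'-CTGTACTTCAGACTAATGGACGGATAAAAGGCGTCGGGTATGTGG-3'

The forward primer matches the template at positions 33–48.
Taking the reverse complement of CCACATACCCG gives CGGGTATGTGG, found at positions 67–77 on the template; the primer anneals here to the top strand with its 3' end pointing upstream.
The product is the template from position 33 through 77 (45 bp).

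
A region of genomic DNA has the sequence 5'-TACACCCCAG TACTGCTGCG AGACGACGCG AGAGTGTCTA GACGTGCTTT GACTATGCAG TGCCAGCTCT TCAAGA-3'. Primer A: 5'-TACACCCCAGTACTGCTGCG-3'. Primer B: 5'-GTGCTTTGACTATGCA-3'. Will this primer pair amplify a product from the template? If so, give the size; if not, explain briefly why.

Primer A (TACACCCCAGTACTGCTGCG) matches the top strand at positions 1–20 (3' end points downstream).
Primer B (GTGCTTTGACTATGCA) also matches the top strand directly, at positions 44–59 — its reverse complement TGCATAGTCAAAGCAC is not present.
Both primers anneal to the bottom strand with 3' ends pointing the same way, so neither can prime synthesis back toward the other.

No product — both primers anneal to the same strand and extend in the same direction.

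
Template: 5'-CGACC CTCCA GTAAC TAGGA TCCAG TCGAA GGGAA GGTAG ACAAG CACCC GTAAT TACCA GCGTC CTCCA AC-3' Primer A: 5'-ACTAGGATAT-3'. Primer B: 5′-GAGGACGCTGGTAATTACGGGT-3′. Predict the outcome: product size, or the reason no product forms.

No product — primer A has no binding site in the template.

Primer A (ACTAGGATAT) does not match the top strand, and its reverse complement ATATCCTAGT does not match either.
With no annealing site for primer A, no amplification occurs.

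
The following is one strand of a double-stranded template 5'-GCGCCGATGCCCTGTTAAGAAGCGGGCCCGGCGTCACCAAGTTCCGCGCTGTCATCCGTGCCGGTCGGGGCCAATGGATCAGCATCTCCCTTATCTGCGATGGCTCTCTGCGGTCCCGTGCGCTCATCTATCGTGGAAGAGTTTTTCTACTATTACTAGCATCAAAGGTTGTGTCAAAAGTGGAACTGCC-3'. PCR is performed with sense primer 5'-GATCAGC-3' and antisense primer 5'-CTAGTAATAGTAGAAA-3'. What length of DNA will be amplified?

Forward primer GATCAGC is found on the top strand at positions 77–83.
The reverse primer's reverse complement is TTTCTACTATTACTAG, which matches the template at positions 144–159.
Amplicon spans positions 77–159: 83 bp.

83 bp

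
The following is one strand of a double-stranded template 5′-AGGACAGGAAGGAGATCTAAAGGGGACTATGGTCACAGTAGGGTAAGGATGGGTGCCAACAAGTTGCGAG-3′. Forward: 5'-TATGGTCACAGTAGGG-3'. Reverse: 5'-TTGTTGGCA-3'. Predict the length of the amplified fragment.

35 bp

The forward primer matches the template at positions 28–43.
The reverse primer's reverse complement is TGCCAACAA, which matches the template at positions 54–62.
Product length = (reverse-primer end) − (forward-primer start) + 1 = 62 − 28 + 1 = 35 bp.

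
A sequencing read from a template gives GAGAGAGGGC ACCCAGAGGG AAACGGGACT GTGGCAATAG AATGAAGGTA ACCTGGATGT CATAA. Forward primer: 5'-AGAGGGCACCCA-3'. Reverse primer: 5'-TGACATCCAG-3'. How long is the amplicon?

Forward primer AGAGGGCACCCA is found on the top strand at positions 4–15.
The reverse primer's reverse complement is CTGGATGTCA, which matches the template at positions 53–62.
Product length = (reverse-primer end) − (forward-primer start) + 1 = 62 − 4 + 1 = 59 bp.

59 bp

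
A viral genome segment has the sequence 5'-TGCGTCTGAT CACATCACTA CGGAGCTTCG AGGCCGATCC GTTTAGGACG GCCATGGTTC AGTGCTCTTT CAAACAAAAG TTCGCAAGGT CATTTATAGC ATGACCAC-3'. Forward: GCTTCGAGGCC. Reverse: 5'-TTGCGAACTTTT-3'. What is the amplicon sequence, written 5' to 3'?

Scanning the template, GCTTCGAGGCC occurs at positions 25–35; this primer anneals to the bottom strand there with its 3' end pointing downstream.
Taking the reverse complement of TTGCGAACTTTT gives AAAAGTTCGCAA, found at positions 76–87 on the template; the primer anneals here to the top strand with its 3' end pointing upstream.
The product is the template from position 25 through 87 (63 bp).

5'-GCTTCGAGGCCGATCCGTTTAGGACGGCCATGGTTCAGTGCTCTTTCAAACAAAAGTTCGCAA-3'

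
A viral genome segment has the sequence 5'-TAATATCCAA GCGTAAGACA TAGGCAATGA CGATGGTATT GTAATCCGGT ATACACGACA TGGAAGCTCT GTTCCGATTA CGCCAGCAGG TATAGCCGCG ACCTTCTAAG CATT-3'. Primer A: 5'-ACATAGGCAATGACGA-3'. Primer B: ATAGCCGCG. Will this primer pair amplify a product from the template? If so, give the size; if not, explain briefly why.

No product — both primers anneal to the same strand and extend in the same direction.

Primer A (ACATAGGCAATGACGA) matches the top strand at positions 18–33 (3' end points downstream).
Primer B (ATAGCCGCG) also matches the top strand directly, at positions 92–100 — its reverse complement CGCGGCTAT is not present.
Both primers anneal to the bottom strand with 3' ends pointing the same way, so neither can prime synthesis back toward the other.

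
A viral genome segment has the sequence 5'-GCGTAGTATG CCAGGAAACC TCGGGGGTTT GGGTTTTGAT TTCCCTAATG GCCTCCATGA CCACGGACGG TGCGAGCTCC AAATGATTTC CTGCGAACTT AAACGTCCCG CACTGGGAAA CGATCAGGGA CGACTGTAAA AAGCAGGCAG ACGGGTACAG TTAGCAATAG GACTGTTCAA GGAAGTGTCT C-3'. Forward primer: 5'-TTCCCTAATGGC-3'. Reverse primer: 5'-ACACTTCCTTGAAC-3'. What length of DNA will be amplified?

The forward primer matches the template at positions 41–52.
The reverse primer's reverse complement is GTTCAAGGAAGTGT, which matches the template at positions 175–188.
Amplicon spans positions 41–188: 148 bp.

148 bp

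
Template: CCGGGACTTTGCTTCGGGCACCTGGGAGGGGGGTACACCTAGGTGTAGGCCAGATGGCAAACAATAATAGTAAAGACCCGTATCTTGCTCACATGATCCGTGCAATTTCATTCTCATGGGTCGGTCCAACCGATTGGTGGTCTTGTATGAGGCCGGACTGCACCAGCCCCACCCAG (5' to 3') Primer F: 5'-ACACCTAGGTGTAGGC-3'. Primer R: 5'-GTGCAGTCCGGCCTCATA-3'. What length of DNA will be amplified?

129 bp

The forward primer matches the template at positions 35–50.
The reverse primer's reverse complement is TATGAGGCCGGACTGCAC, which matches the template at positions 146–163.
Product length = (reverse-primer end) − (forward-primer start) + 1 = 163 − 35 + 1 = 129 bp.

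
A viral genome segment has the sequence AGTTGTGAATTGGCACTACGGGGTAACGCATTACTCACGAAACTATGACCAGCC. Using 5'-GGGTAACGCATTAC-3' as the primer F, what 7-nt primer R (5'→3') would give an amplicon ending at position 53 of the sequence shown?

5'-GCTGGTC-3'

The forward primer binds at positions 21–34; the product's 3' end on the top strand is position 53.
The reverse primer anneals to the top strand over positions 47–53, i.e. to GACCAGC.
Its sequence written 5'→3' is the reverse complement: GCTGGTC.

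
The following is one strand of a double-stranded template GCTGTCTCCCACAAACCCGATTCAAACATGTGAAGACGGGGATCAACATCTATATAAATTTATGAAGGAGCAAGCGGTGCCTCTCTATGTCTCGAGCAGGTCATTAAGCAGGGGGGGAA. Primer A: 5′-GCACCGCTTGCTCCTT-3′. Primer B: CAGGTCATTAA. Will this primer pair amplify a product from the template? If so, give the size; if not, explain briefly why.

Primer A (GCACCGCTTGCTCCTT) has reverse complement AAGGAGCAAGCGGTGC, which matches the top strand at positions 65–80; primer A anneals to the top strand there with its 3' end pointing upstream toward position 65.
Primer B (CAGGTCATTAA) matches the top strand directly at positions 97–107; it anneals to the bottom strand with its 3' end pointing downstream toward position 107.
The 3' ends diverge (primer A extends toward position 1, primer B toward position 119), so the primers never converge on a shared product.

No product — the primers' 3' ends point away from each other.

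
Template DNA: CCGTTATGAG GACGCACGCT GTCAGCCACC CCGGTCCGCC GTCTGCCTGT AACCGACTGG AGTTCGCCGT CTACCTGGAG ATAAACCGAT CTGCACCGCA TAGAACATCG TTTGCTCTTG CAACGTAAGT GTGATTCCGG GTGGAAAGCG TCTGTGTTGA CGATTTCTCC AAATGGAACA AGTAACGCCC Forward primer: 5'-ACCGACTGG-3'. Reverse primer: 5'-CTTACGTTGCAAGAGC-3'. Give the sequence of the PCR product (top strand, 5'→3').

5'-ACCGACTGGAGTTCGCCGTCTACCTGGAGATAAACCGATCTGCACCGCATAGAACATCGTTTGCTCTTGCAACGTAAG-3'

Forward primer ACCGACTGG is found on the top strand at positions 52–60.
The reverse primer's reverse complement is GCTCTTGCAACGTAAG, which matches the template at positions 114–129.
The product is the template from position 52 through 129 (78 bp).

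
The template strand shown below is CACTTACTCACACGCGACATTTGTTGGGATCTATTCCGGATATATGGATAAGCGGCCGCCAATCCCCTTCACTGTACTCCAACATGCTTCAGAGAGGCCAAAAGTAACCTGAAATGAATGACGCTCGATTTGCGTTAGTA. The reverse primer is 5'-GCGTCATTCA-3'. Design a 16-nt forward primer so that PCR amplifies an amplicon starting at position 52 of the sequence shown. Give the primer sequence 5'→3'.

The reverse primer's reverse complement TGAATGACGC matches the template at positions 115–124; the product starts at position 52.
The forward primer is identical to the top strand over positions 52–67: GCGGCCGCCAATCCCC.

5'-GCGGCCGCCAATCCCC-3'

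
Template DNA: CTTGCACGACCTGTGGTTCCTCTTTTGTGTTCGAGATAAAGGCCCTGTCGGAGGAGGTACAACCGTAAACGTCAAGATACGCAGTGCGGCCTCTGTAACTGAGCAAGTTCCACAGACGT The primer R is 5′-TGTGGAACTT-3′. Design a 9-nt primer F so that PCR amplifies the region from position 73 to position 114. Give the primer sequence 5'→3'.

5'-CAAGATACG-3'

The reverse primer's reverse complement AAGTTCCACA matches the template at positions 105–114; the product starts at position 73.
The forward primer is identical to the top strand over positions 73–81: CAAGATACG.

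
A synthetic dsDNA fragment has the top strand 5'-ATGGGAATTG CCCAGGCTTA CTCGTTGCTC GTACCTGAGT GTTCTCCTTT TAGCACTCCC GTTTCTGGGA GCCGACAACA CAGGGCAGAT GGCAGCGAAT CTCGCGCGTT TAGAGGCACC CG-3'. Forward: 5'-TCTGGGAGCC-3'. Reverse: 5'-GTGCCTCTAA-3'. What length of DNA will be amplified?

56 bp

Forward primer TCTGGGAGCC is found on the top strand at positions 64–73.
Taking the reverse complement of GTGCCTCTAA gives TTAGAGGCAC, found at positions 110–119 on the template; the primer anneals here to the top strand with its 3' end pointing upstream.
Amplicon spans positions 64–119: 56 bp.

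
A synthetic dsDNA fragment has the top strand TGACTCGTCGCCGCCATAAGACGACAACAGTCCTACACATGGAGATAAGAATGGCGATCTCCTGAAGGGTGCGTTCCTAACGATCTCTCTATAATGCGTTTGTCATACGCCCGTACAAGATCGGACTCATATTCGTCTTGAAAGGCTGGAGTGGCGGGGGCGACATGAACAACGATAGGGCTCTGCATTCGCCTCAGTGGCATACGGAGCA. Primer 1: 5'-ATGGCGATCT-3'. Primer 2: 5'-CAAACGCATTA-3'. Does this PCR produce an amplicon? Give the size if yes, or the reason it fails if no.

Yes — a 52 bp product.

Primer 1 (ATGGCGATCT) matches the top strand at positions 51–60; it acts as a forward primer.
Primer 2's reverse complement is TAATGCGTTTG, matching the top strand at positions 92–102; it acts as a reverse primer.
The 3' ends face each other across positions 51–102, giving a 52 bp product.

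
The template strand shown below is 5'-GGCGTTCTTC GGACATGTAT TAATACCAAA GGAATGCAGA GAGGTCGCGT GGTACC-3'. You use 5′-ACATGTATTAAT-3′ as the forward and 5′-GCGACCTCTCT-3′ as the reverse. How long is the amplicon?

Scanning the template, ACATGTATTAAT occurs at positions 13–24; this primer anneals to the bottom strand there with its 3' end pointing downstream.
The reverse primer's reverse complement is AGAGAGGTCGC, which matches the template at positions 38–48.
The product runs from position 13 to position 48, so its length is 48 − 13 + 1 = 36 bp.

36 bp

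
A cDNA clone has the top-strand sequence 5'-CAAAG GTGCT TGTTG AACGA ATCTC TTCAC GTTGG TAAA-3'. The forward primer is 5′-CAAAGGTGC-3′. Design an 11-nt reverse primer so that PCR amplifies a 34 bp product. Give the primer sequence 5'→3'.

5'-CAACGTGAAGA-3'

The forward primer binds at positions 1–9, so a 34 bp product ends at position 1 + 34 − 1 = 34.
The reverse primer anneals to the top strand over positions 24–34, i.e. to TCTTCACGTTG.
Its sequence written 5'→3' is the reverse complement: CAACGTGAAGA.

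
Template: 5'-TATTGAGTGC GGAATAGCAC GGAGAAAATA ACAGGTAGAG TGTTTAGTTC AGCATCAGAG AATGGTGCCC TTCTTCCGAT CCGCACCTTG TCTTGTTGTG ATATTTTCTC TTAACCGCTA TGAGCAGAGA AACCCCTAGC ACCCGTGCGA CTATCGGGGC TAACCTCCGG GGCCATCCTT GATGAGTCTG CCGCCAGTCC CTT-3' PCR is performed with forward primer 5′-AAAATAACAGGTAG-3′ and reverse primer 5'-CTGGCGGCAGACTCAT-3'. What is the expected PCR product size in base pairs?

The forward primer matches the template at positions 25–38.
The reverse primer's reverse complement is ATGAGTCTGCCGCCAG, which matches the template at positions 182–197.
Amplicon spans positions 25–197: 173 bp.

173 bp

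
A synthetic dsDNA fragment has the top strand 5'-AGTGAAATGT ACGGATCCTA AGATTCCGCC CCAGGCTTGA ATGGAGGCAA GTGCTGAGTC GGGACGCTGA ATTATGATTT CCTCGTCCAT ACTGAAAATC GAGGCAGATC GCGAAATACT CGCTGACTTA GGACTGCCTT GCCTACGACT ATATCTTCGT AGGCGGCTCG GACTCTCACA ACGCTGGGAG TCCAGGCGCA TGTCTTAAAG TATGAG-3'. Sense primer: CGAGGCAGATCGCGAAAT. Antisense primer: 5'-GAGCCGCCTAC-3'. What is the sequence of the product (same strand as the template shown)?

Forward primer CGAGGCAGATCGCGAAAT is found on the top strand at positions 100–117.
The reverse primer's reverse complement is GTAGGCGGCTC, which matches the template at positions 159–169.
The product is the template from position 100 through 169 (70 bp).

5'-CGAGGCAGATCGCGAAATACTCGCTGACTTAGGACTGCCTTGCCTACGACTATATCTTCGTAGGCGGCTC-3'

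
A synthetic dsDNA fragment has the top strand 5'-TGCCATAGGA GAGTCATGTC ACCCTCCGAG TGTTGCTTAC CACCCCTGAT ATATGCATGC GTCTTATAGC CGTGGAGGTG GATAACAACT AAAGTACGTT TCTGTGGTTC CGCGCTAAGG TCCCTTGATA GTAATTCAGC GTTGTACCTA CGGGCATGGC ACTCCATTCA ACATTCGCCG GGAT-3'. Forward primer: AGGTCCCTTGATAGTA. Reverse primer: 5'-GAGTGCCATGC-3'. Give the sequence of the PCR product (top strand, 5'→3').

5'-AGGTCCCTTGATAGTAATTCAGCGTTGTACCTACGGGCATGGCACTC-3'

Forward primer AGGTCCCTTGATAGTA is found on the top strand at positions 118–133.
Reverse complement of the reverse primer: GCATGGCACTC. This occurs on the top strand at positions 154–164.
The product is the template from position 118 through 164 (47 bp).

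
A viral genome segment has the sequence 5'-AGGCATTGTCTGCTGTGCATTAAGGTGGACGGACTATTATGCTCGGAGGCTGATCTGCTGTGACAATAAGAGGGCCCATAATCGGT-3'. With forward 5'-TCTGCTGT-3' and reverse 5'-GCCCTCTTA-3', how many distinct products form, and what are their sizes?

Two products: 67 bp, 22 bp

The forward primer TCTGCTGT matches the top strand at positions 9–16, 54–61.
The reverse primer's reverse complement is TAAGAGGGC, matching at positions 67–75.
Each forward site pairs with the reverse site to give a product ending at position 75: sizes 67, 22 bp.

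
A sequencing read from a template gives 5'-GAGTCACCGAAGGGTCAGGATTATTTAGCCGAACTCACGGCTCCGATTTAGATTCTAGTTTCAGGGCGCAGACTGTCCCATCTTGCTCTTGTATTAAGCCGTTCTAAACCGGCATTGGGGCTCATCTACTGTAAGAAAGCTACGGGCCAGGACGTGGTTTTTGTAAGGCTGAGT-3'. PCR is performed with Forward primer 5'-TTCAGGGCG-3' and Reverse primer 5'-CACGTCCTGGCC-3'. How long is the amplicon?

Forward primer TTCAGGGCG is found on the top strand at positions 60–68.
Taking the reverse complement of CACGTCCTGGCC gives GGCCAGGACGTG, found at positions 145–156 on the template; the primer anneals here to the top strand with its 3' end pointing upstream.
Amplicon spans positions 60–156: 97 bp.

97 bp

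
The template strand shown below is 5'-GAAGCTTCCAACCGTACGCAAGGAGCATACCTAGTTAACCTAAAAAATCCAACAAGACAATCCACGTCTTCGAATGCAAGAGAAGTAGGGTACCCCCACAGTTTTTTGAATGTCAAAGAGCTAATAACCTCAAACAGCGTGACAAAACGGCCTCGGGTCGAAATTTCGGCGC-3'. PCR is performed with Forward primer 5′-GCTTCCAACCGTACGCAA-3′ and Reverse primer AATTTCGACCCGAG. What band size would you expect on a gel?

The forward primer matches the template at positions 4–21.
Reverse complement of the reverse primer: CTCGGGTCGAAATT. This occurs on the top strand at positions 152–165.
Amplicon spans positions 4–165: 162 bp.

162 bp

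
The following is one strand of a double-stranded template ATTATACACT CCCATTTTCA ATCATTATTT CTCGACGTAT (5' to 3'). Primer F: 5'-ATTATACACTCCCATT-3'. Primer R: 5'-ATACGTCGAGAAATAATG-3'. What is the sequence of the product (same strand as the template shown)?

5'-ATTATACACTCCCATTTTCAATCATTATTTCTCGACGTAT-3'

Forward primer ATTATACACTCCCATT is found on the top strand at positions 1–16.
The reverse primer's reverse complement is CATTATTTCTCGACGTAT, which matches the template at positions 23–40.
The product is the template from position 1 through 40 (40 bp).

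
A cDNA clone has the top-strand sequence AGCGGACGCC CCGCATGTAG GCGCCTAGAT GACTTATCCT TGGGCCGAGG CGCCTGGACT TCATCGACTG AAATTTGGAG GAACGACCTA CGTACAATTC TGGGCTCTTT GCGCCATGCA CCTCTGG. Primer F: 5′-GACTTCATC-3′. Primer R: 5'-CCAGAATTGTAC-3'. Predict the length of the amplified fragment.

47 bp

The forward primer matches the template at positions 57–65.
Taking the reverse complement of CCAGAATTGTAC gives GTACAATTCTGG, found at positions 92–103 on the template; the primer anneals here to the top strand with its 3' end pointing upstream.
The product runs from position 57 to position 103, so its length is 103 − 57 + 1 = 47 bp.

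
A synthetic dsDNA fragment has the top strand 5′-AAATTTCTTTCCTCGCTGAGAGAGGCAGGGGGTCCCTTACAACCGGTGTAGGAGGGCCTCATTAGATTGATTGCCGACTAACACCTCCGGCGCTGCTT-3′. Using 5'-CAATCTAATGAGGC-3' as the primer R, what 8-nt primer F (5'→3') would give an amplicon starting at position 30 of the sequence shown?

The reverse primer's reverse complement GCCTCATTAGATTG matches the template at positions 56–69; the product starts at position 30.
The forward primer is identical to the top strand over positions 30–37: GGGTCCCT.

5'-GGGTCCCT-3'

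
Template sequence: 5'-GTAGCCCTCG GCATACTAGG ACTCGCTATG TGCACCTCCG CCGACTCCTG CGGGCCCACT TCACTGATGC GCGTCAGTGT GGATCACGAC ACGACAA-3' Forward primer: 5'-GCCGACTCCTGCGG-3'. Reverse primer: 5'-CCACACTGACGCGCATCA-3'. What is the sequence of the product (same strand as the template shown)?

5'-GCCGACTCCTGCGGGCCCACTTCACTGATGCGCGTCAGTGTGG-3'

Scanning the template, GCCGACTCCTGCGG occurs at positions 40–53; this primer anneals to the bottom strand there with its 3' end pointing downstream.
Reverse complement of the reverse primer: TGATGCGCGTCAGTGTGG. This occurs on the top strand at positions 65–82.
The product is the template from position 40 through 82 (43 bp).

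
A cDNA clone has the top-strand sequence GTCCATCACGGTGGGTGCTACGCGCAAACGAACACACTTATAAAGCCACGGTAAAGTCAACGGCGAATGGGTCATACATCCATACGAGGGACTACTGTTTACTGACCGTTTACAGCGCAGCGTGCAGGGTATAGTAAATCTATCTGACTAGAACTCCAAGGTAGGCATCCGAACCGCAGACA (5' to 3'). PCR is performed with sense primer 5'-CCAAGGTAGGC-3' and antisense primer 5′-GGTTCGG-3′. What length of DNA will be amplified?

Scanning the template, CCAAGGTAGGC occurs at positions 156–166; this primer anneals to the bottom strand there with its 3' end pointing downstream.
The reverse primer's reverse complement is CCGAACC, which matches the template at positions 169–175.
The product runs from position 156 to position 175, so its length is 175 − 156 + 1 = 20 bp.

20 bp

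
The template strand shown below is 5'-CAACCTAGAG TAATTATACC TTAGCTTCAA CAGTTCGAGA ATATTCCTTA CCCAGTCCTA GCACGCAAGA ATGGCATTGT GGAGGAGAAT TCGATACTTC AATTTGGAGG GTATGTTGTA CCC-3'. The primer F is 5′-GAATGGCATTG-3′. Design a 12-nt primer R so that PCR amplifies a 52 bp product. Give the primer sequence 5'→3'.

5'-TACAACATACCC-3'

The forward primer binds at positions 69–79, so a 52 bp product ends at position 69 + 52 − 1 = 120.
The reverse primer anneals to the top strand over positions 109–120, i.e. to GGGTATGTTGTA.
Its sequence written 5'→3' is the reverse complement: TACAACATACCC.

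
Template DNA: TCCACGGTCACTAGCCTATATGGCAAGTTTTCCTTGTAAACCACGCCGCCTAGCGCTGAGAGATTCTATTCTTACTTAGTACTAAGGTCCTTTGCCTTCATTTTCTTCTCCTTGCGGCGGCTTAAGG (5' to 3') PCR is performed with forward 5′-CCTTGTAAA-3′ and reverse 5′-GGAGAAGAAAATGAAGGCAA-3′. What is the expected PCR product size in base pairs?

Scanning the template, CCTTGTAAA occurs at positions 32–40; this primer anneals to the bottom strand there with its 3' end pointing downstream.
Reverse complement of the reverse primer: TTGCCTTCATTTTCTTCTCC. This occurs on the top strand at positions 92–111.
The product runs from position 32 to position 111, so its length is 111 − 32 + 1 = 80 bp.

80 bp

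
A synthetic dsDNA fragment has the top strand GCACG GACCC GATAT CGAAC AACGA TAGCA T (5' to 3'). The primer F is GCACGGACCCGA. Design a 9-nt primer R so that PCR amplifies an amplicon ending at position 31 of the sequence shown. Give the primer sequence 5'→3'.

5'-ATGCTATCG-3'

The forward primer binds at positions 1–12; the product's 3' end on the top strand is position 31.
The reverse primer anneals to the top strand over positions 23–31, i.e. to CGATAGCAT.
Its sequence written 5'→3' is the reverse complement: ATGCTATCG.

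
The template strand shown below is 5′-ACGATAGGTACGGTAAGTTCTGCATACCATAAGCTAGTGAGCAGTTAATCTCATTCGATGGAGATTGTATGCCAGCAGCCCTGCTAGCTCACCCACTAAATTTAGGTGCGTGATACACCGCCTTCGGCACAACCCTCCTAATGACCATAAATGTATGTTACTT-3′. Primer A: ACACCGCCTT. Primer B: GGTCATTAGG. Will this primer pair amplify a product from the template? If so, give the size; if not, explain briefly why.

Primer A (ACACCGCCTT) matches the top strand at positions 115–124; it acts as a forward primer.
Primer B's reverse complement is CCTAATGACC, matching the top strand at positions 137–146; it acts as a reverse primer.
The 3' ends face each other across positions 115–146, giving a 32 bp product.

Yes — a 32 bp product.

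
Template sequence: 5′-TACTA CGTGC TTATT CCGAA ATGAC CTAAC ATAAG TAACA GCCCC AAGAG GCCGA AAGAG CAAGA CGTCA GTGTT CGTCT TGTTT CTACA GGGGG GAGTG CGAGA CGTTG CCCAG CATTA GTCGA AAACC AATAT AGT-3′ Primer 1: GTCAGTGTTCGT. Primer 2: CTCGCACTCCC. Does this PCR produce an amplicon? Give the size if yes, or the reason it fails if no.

Primer 1 (GTCAGTGTTCGT) matches the top strand at positions 67–78; it acts as a forward primer.
Primer 2's reverse complement is GGGAGTGCGAG, matching the top strand at positions 94–104; it acts as a reverse primer.
The 3' ends face each other across positions 67–104, giving a 38 bp product.

Yes — a 38 bp product.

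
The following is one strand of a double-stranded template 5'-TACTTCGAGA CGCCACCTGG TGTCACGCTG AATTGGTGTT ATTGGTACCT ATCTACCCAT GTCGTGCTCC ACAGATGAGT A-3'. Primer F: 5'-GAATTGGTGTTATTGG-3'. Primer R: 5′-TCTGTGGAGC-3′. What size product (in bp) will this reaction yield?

46 bp

Forward primer GAATTGGTGTTATTGG is found on the top strand at positions 30–45.
Reverse complement of the reverse primer: GCTCCACAGA. This occurs on the top strand at positions 66–75.
Product length = (reverse-primer end) − (forward-primer start) + 1 = 75 − 30 + 1 = 46 bp.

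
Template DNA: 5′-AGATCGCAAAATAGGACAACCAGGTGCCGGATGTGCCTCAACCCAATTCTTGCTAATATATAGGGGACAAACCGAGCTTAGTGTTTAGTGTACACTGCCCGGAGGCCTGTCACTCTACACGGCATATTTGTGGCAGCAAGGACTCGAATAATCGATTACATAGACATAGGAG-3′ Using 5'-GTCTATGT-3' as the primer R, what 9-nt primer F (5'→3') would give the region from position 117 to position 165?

5'-ACACGGCAT-3'

The reverse primer's reverse complement ACATAGAC matches the template at positions 158–165; the product starts at position 117.
The forward primer is identical to the top strand over positions 117–125: ACACGGCAT.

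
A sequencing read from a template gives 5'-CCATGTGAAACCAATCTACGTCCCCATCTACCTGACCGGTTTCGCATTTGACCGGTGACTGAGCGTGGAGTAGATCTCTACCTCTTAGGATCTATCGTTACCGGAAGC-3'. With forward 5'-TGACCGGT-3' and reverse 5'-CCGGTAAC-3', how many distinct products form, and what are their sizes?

Two products: 72 bp, 56 bp

The forward primer TGACCGGT matches the top strand at positions 33–40, 49–56.
The reverse primer's reverse complement is GTTACCGG, matching at positions 97–104.
Each forward site pairs with the reverse site to give a product ending at position 104: sizes 72, 56 bp.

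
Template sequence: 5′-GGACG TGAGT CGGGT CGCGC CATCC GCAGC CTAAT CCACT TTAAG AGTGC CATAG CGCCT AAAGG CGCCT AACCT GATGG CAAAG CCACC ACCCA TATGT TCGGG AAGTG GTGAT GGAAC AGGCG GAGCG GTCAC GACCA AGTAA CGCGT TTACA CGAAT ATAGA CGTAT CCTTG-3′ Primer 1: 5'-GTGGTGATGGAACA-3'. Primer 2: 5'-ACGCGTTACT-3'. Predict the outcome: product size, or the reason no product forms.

Primer 1 (GTGGTGATGGAACA) matches the top strand at positions 108–121; it acts as a forward primer.
Primer 2's reverse complement is AGTAACGCGT, matching the top strand at positions 141–150; it acts as a reverse primer.
The 3' ends face each other across positions 108–150, giving a 43 bp product.

Yes — a 43 bp product.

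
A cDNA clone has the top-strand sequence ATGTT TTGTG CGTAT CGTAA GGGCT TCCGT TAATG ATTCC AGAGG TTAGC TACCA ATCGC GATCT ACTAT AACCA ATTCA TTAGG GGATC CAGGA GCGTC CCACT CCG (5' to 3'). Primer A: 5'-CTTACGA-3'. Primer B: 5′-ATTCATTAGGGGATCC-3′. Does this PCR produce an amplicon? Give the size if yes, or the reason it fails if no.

No product — the primers' 3' ends point away from each other.

Primer A (CTTACGA) has reverse complement TCGTAAG, which matches the top strand at positions 15–21; primer A anneals to the top strand there with its 3' end pointing upstream toward position 15.
Primer B (ATTCATTAGGGGATCC) matches the top strand directly at positions 76–91; it anneals to the bottom strand with its 3' end pointing downstream toward position 91.
The 3' ends diverge (primer A extends toward position 1, primer B toward position 108), so the primers never converge on a shared product.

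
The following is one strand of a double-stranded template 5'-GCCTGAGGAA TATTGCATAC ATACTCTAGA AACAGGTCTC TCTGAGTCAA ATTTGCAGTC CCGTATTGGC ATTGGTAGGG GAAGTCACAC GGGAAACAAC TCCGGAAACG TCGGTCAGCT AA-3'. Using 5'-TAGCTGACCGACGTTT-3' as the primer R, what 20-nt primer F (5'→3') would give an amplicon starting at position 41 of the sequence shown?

5'-TCTGAGTCAAATTTGCAGTC-3'

The reverse primer's reverse complement AAACGTCGGTCAGCTA matches the template at positions 106–121; the product starts at position 41.
The forward primer is identical to the top strand over positions 41–60: TCTGAGTCAAATTTGCAGTC.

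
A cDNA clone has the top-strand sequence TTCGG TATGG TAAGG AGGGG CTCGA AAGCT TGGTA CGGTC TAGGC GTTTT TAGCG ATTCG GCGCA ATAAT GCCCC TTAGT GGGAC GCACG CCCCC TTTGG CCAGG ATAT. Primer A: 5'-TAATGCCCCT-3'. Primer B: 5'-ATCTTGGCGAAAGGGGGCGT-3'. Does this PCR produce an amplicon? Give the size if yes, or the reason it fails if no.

Primer B (ATCTTGGCGAAAGGGGGCGT) does not match the top strand, and its reverse complement ACGCCCCCTTTCGCCAAGAT does not match either.
With no annealing site for primer B, no amplification occurs.

No product — primer B has no binding site in the template.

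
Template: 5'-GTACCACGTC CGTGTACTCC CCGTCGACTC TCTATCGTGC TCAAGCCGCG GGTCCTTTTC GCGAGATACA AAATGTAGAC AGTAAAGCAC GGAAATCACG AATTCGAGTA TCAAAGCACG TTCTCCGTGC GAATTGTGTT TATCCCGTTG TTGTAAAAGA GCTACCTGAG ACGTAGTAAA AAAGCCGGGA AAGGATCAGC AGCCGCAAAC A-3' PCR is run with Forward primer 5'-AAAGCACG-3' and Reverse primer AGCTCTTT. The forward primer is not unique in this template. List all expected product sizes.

The forward primer AAAGCACG matches the top strand at positions 84–91, 113–120.
The reverse primer's reverse complement is AAAGAGCT, matching at positions 156–163.
Each forward site pairs with the reverse site to give a product ending at position 163: sizes 80, 51 bp.

80 bp, 51 bp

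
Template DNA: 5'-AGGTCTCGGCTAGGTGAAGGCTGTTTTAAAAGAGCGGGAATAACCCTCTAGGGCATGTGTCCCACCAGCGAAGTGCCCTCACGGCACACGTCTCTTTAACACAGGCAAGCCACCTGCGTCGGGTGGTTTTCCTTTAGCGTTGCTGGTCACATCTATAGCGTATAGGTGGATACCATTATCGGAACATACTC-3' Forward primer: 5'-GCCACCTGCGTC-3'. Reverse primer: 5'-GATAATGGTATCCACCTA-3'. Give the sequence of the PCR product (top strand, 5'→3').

5'-GCCACCTGCGTCGGGTGGTTTTCCTTTAGCGTTGCTGGTCACATCTATAGCGTATAGGTGGATACCATTATC-3'

Forward primer GCCACCTGCGTC is found on the top strand at positions 109–120.
The reverse primer's reverse complement is TAGGTGGATACCATTATC, which matches the template at positions 163–180.
The product is the template from position 109 through 180 (72 bp).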